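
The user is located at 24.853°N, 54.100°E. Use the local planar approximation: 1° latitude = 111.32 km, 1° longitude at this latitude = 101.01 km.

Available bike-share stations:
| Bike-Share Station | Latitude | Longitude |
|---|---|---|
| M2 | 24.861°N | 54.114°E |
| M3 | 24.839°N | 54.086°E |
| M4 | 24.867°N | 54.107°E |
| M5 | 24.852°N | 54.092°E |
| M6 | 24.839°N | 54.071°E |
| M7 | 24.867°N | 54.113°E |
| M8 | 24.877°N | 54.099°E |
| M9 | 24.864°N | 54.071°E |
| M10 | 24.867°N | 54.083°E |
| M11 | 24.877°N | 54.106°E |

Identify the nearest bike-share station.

Distances from 24.853°N, 54.100°E:
M2: √((0.008·111.32)² + (0.014·101.01)²) = √(0.79310 + 1.99979) = 1.671 km
M3: √((-0.014·111.32)² + (-0.014·101.01)²) = √(2.42886 + 1.99979) = 2.104 km
M4: √((0.014·111.32)² + (0.007·101.01)²) = √(2.42886 + 0.49995) = 1.711 km
M5: √((-0.001·111.32)² + (-0.008·101.01)²) = √(0.01239 + 0.65299) = 0.816 km
M6: √((-0.014·111.32)² + (-0.029·101.01)²) = √(2.42886 + 8.58074) = 3.318 km
M7: √((0.014·111.32)² + (0.013·101.01)²) = √(2.42886 + 1.72431) = 2.038 km
M8: √((0.024·111.32)² + (-0.001·101.01)²) = √(7.13787 + 0.01020) = 2.674 km
M9: √((0.011·111.32)² + (-0.029·101.01)²) = √(1.49945 + 8.58074) = 3.175 km
M10: √((0.014·111.32)² + (-0.017·101.01)²) = √(2.42886 + 2.94867) = 2.319 km
M11: √((0.024·111.32)² + (0.006·101.01)²) = √(7.13787 + 0.36731) = 2.740 km
Minimum: M5 at 0.816 km.

M5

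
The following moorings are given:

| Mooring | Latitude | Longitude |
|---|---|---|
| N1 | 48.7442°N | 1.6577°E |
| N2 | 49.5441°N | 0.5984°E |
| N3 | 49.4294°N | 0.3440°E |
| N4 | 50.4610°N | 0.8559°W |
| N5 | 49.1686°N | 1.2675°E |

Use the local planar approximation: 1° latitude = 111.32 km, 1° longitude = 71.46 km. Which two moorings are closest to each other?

Pairwise distances:
N1–N2: 116.8722 km
N1–N3: 120.9586 km
N1–N4: 262.2759 km
N1–N5: 54.8591 km
N2–N3: 22.2154 km
N2–N4: 145.6654 km
N2–N5: 63.5095 km
N3–N4: 143.3174 km
N3–N5: 72.0971 km
N4–N5: 209.1005 km
Closest pair: N2–N3 at 22.2154 km.

N2 and N3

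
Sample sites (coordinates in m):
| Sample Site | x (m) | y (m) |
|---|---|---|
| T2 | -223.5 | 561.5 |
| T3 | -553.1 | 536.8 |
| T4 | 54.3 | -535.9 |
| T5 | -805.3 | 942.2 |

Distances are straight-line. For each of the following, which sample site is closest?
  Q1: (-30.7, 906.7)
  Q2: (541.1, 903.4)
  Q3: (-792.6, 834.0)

Q1→T2; Q2→T2; Q3→T5

Q1 at (-30.7, 906.7):
  T2: √((-192.8)² + (-345.2)²) = √(37171.840 + 119163.040) = 395.4 m
  T3: √((-522.4)² + (-369.9)²) = √(272901.760 + 136826.010) = 640.1 m
  T4: √((85.0)² + (-1442.6)²) = √(7225.000 + 2081094.760) = 1445.1 m
  T5: √((-774.6)² + (35.5)²) = √(600005.160 + 1260.250) = 775.4 m
  → nearest: T2 (395.4 m)
Q2 at (541.1, 903.4):
  T2: √((-764.6)² + (-341.9)²) = √(584613.160 + 116895.610) = 837.6 m
  T3: √((-1094.2)² + (-366.6)²) = √(1197273.640 + 134395.560) = 1154.0 m
  T4: √((-486.8)² + (-1439.3)²) = √(236974.240 + 2071584.490) = 1519.4 m
  T5: √((-1346.4)² + (38.8)²) = √(1812792.960 + 1505.440) = 1347.0 m
  → nearest: T2 (837.6 m)
Q3 at (-792.6, 834.0):
  T2: √((569.1)² + (-272.5)²) = √(323874.810 + 74256.250) = 631.0 m
  T3: √((239.5)² + (-297.2)²) = √(57360.250 + 88327.840) = 381.7 m
  T4: √((846.9)² + (-1369.9)²) = √(717239.610 + 1876626.010) = 1610.5 m
  T5: √((-12.7)² + (108.2)²) = √(161.290 + 11707.240) = 108.9 m
  → nearest: T5 (108.9 m)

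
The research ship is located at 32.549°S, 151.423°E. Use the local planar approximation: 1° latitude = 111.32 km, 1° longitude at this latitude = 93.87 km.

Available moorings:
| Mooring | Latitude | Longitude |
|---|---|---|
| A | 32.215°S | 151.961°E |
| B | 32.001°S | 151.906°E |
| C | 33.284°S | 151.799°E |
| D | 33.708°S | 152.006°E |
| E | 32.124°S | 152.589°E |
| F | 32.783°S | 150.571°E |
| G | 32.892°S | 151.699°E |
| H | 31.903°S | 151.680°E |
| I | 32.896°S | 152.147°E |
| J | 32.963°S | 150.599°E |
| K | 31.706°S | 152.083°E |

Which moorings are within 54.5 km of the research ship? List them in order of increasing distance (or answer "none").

G

Distances from 32.549°S, 151.423°E:
A: √((0.334·111.32)² + (0.538·93.87)²) = √(1382.41784 + 2550.45806) = 62.713 km
B: √((0.548·111.32)² + (0.483·93.87)²) = √(3721.40993 + 2055.64396) = 76.007 km
C: √((-0.735·111.32)² + (0.376·93.87)²) = √(6694.54513 + 1245.74550) = 89.108 km
D: √((-1.159·111.32)² + (0.583·93.87)²) = √(16646.12944 + 2994.95806) = 140.147 km
E: √((0.425·111.32)² + (1.166·93.87)²) = √(2238.33072 + 11979.83224) = 119.240 km
F: √((-0.234·111.32)² + (-0.852·93.87)²) = √(678.54415 + 6396.35892) = 84.112 km
G: √((-0.343·111.32)² + (0.276·93.87)²) = √(1457.92316 + 671.23068) = 46.143 km
H: √((0.646·111.32)² + (0.257·93.87)²) = √(5171.43930 + 581.99584) = 75.851 km
I: √((-0.347·111.32)² + (0.724·93.87)²) = √(1492.12547 + 4618.81713) = 78.173 km
J: √((-0.414·111.32)² + (-0.824·93.87)²) = √(2123.96364 + 5982.84924) = 90.038 km
K: √((0.843·111.32)² + (0.660·93.87)²) = √(8806.46360 + 3838.32290) = 112.449 km
Threshold 54.5 km: G (46.143 km) is within range.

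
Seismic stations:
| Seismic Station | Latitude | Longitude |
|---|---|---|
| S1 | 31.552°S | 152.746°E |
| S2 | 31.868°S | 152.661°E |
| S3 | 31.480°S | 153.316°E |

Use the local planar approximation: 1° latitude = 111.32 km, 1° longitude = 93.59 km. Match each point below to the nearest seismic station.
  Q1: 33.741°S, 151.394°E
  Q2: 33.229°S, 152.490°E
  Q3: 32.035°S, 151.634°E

Q1 at 33.741°S, 151.394°E:
  S1: √((2.189·111.32)² + (1.352·93.59)²) = √(59379.68897 + 16010.77217) = 274.573 km
  S2: √((1.873·111.32)² + (1.267·93.59)²) = √(43473.23413 + 14060.86778) = 239.863 km
  S3: √((2.261·111.32)² + (1.922·93.59)²) = √(63350.13140 + 32356.80720) = 309.365 km
  → nearest: S2 (239.863 km)
Q2 at 33.229°S, 152.490°E:
  S1: √((1.677·111.32)² + (0.256·93.59)²) = √(34850.78144 + 574.03560) = 188.215 km
  S2: √((1.361·111.32)² + (0.171·93.59)²) = √(22954.22560 + 256.12450) = 152.349 km
  S3: √((1.749·111.32)² + (0.826·93.59)²) = √(37907.57599 + 5976.11559) = 209.484 km
  → nearest: S2 (152.349 km)
Q3 at 32.035°S, 151.634°E:
  S1: √((0.483·111.32)² + (1.112·93.59)²) = √(2890.95051 + 10830.99784) = 117.141 km
  S2: √((0.167·111.32)² + (1.027·93.59)²) = √(345.60446 + 9238.46423) = 97.898 km
  S3: √((0.555·111.32)² + (1.682·93.59)²) = √(3817.08966 + 24780.54636) = 169.108 km
  → nearest: S2 (97.898 km)

Q1→S2; Q2→S2; Q3→S2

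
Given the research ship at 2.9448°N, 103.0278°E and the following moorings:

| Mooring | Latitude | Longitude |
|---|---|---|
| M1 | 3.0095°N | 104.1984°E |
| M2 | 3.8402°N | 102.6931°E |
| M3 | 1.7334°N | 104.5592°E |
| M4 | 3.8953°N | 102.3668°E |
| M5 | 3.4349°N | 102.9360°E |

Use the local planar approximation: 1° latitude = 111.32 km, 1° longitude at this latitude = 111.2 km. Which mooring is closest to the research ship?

Distances from 2.9448°N, 103.0278°E:
M1: √((0.0647·111.32)² + (1.1706·111.2)²) = √(51.874623 + 16944.416345) = 130.3698 km
M2: √((0.8954·111.32)² + (-0.3347·111.2)²) = √(9935.290623 + 1385.227163) = 106.3979 km
M3: √((-1.2114·111.32)² + (1.5314·111.2)²) = √(18185.344555 + 28999.256277) = 217.2202 km
M4: √((0.9505·111.32)² + (-0.6610·111.2)²) = √(11195.684149 + 5402.720410) = 128.8348 km
M5: √((0.4901·111.32)² + (-0.0918·111.2)²) = √(2976.567944 + 104.206531) = 55.5047 km
Minimum: M5 at 55.5047 km.

M5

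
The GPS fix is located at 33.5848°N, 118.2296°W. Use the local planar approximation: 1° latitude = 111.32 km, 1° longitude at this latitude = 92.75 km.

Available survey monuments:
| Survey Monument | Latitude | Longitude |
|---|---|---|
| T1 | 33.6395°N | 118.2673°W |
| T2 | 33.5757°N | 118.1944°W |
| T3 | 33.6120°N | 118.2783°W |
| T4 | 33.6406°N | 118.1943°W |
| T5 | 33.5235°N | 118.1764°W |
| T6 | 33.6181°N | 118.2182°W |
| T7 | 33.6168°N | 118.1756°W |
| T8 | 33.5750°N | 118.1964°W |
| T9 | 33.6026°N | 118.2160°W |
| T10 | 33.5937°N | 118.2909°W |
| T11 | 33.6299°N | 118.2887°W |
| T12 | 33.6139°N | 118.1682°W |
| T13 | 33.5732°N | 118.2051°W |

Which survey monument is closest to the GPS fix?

Distances from 33.5848°N, 118.2296°W:
T1: 7.0218 km
T2: 3.4183 km
T3: 5.4379 km
T4: 7.0217 km
T5: 8.4210 km
T6: 3.8548 km
T7: 6.1461 km
T8: 3.2668 km
T9: 2.3489 km
T10: 5.7713 km
T11: 7.4332 km
T12: 6.5517 km
T13: 2.6137 km
Minimum: T9 at 2.3489 km.

T9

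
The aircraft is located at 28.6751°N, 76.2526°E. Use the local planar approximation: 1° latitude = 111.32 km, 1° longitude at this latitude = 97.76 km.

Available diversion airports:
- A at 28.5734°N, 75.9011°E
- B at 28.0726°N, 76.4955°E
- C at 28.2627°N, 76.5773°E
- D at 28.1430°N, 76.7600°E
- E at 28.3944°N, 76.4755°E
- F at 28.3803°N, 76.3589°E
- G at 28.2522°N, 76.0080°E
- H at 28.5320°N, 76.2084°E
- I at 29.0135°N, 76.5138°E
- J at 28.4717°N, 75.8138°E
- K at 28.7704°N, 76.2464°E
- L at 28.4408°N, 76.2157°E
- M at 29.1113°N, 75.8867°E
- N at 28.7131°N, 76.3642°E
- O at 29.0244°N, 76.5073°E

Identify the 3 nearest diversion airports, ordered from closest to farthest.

K, N, H

Distances from 28.6751°N, 76.2526°E:
A: 36.1796 km
B: 71.1498 km
C: 55.8138 km
D: 77.2599 km
E: 38.0952 km
F: 34.4232 km
G: 52.8020 km
H: 16.5055 km
I: 45.5095 km
J: 48.5061 km
K: 10.6261 km
L: 26.3306 km
M: 60.3107 km
N: 11.7014 km
O: 46.1731 km
Sorted: K (10.6261 km) < N (11.7014 km) < H (16.5055 km) < L (26.3306 km) < F (34.4232 km) < …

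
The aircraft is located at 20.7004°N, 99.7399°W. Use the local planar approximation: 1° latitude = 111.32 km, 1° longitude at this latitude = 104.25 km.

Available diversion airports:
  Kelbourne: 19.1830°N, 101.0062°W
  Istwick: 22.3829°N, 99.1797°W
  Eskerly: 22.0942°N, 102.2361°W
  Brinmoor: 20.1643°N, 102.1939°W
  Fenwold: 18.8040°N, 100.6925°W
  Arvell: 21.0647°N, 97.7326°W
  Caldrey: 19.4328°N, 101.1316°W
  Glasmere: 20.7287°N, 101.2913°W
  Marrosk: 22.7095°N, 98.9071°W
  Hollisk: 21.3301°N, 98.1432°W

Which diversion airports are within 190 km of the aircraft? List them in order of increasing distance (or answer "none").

Glasmere, Hollisk

Distances from 20.7004°N, 99.7399°W:
Kelbourne: √((-1.5174·111.32)² + (-1.2663·104.25)²) = √(28532.942078 + 17427.108739) = 214.3830 km
Istwick: √((1.6825·111.32)² + (0.5602·104.25)²) = √(35079.754157 + 3410.659281) = 196.1897 km
Eskerly: √((1.3938·111.32)² + (-2.4962·104.25)²) = √(24073.947866 + 67719.054372) = 302.9736 km
Brinmoor: √((-0.5361·111.32)² + (-2.4540·104.25)²) = √(3561.541505 + 65448.733070) = 262.6981 km
Fenwold: √((-1.8964·111.32)² + (-0.9526·104.25)²) = √(44566.270158 + 9862.188103) = 233.2991 km
Arvell: √((0.3643·111.32)² + (2.0073·104.25)²) = √(1644.616859 + 43790.176584) = 213.1544 km
Caldrey: √((-1.2676·111.32)² + (-1.3917·104.25)²) = √(19911.815356 + 21049.577428) = 202.3892 km
Glasmere: √((0.0283·111.32)² + (-1.5514·104.25)²) = √(9.924743 + 26157.708849) = 161.7641 km
Marrosk: √((2.0091·111.32)² + (0.8328·104.25)²) = √(50020.669777 + 7537.608216) = 239.9131 km
Hollisk: √((0.6297·111.32)² + (1.5967·104.25)²) = √(4913.758204 + 27707.591613) = 180.6138 km
Threshold 190 km: Glasmere (161.7641 km), Hollisk (180.6138 km) are within range.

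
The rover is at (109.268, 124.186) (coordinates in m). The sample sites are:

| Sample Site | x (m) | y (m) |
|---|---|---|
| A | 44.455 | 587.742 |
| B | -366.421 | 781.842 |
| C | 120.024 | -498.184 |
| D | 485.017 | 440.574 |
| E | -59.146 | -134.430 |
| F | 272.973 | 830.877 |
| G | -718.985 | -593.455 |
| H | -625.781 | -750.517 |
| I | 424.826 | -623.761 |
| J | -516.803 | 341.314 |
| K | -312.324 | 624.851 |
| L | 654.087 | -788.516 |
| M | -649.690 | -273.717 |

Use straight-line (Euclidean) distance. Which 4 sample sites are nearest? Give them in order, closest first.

Distances from (109.268, 124.186):
A: √((-64.813)² + (463.556)²) = √(4200.72497 + 214884.16514) = 468.065 m
B: √((-475.689)² + (657.656)²) = √(226280.02472 + 432511.41434) = 811.660 m
C: √((10.756)² + (-622.370)²) = √(115.69154 + 387344.41690) = 622.463 m
D: √((375.749)² + (316.388)²) = √(141187.31100 + 100101.36654) = 491.211 m
E: √((-168.414)² + (-258.616)²) = √(28363.27540 + 66882.23546) = 308.619 m
F: √((163.705)² + (706.691)²) = √(26799.32703 + 499412.16948) = 725.404 m
G: √((-828.253)² + (-717.641)²) = √(686003.03201 + 515008.60488) = 1095.907 m
H: √((-735.049)² + (-874.703)²) = √(540297.03240 + 765105.33821) = 1142.542 m
I: √((315.558)² + (-747.947)²) = √(99576.85136 + 559424.71481) = 811.789 m
J: √((-626.071)² + (217.128)²) = √(391964.89704 + 47144.56838) = 662.653 m
K: √((-421.592)² + (500.665)²) = √(177739.81446 + 250665.44222) = 654.527 m
L: √((544.819)² + (-912.702)²) = √(296827.74276 + 833024.94080) = 1062.945 m
M: √((-758.958)² + (-397.903)²) = √(576017.24576 + 158326.79741) = 856.939 m
Sorted: E (308.619 m) < A (468.065 m) < D (491.211 m) < C (622.463 m) < K (654.527 m) < J (662.653 m) < …

E, A, D, C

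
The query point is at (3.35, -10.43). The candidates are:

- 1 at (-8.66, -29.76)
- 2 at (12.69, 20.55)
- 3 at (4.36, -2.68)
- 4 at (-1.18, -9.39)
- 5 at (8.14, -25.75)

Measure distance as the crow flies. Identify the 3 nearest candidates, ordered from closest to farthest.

4, 3, 5

Distances from (3.35, -10.43):
1: √((-12.01)² + (-19.33)²) = √(144.2401 + 373.6489) = 22.76
2: √((9.34)² + (30.98)²) = √(87.2356 + 959.7604) = 32.36
3: √((1.01)² + (7.75)²) = √(1.0201 + 60.0625) = 7.82
4: √((-4.53)² + (1.04)²) = √(20.5209 + 1.0816) = 4.65
5: √((4.79)² + (-15.32)²) = √(22.9441 + 234.7024) = 16.05
Sorted: 4 (4.65) < 3 (7.82) < 5 (16.05) < 1 (22.76) < 2 (32.36)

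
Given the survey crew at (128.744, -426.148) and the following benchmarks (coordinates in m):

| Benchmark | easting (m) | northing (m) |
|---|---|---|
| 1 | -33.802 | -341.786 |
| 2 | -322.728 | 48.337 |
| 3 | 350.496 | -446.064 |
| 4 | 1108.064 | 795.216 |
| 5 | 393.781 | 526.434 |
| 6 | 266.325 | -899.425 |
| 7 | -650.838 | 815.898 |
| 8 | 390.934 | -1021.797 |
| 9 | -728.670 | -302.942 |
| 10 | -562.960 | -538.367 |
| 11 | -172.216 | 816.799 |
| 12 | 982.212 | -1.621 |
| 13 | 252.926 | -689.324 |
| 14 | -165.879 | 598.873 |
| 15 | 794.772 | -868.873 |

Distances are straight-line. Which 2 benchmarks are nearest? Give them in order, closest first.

Distances from (128.744, -426.148):
1: 183.134 m
2: 654.953 m
3: 222.645 m
4: 1565.502 m
5: 988.765 m
6: 492.869 m
7: 1466.433 m
8: 650.801 m
9: 866.221 m
10: 700.748 m
11: 1278.864 m
12: 953.221 m
13: 291.003 m
14: 1066.523 m
15: 799.749 m
Sorted: 1 (183.134 m) < 3 (222.645 m) < 13 (291.003 m) < 6 (492.869 m) < …

1, 3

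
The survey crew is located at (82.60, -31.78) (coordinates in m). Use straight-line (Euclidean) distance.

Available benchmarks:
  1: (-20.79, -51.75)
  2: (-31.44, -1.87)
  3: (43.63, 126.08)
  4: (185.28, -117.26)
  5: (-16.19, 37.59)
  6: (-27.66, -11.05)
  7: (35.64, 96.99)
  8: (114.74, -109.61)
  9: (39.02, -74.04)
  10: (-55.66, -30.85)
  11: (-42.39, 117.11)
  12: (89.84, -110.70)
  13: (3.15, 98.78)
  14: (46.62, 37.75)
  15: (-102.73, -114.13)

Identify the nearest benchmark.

9

Distances from (82.60, -31.78):
1: 105.30 m
2: 117.90 m
3: 162.60 m
4: 133.60 m
5: 120.71 m
6: 112.19 m
7: 137.07 m
8: 84.21 m
9: 60.71 m
10: 138.26 m
11: 194.40 m
12: 79.25 m
13: 152.83 m
14: 78.29 m
15: 202.80 m
Minimum: 9 at 60.71 m.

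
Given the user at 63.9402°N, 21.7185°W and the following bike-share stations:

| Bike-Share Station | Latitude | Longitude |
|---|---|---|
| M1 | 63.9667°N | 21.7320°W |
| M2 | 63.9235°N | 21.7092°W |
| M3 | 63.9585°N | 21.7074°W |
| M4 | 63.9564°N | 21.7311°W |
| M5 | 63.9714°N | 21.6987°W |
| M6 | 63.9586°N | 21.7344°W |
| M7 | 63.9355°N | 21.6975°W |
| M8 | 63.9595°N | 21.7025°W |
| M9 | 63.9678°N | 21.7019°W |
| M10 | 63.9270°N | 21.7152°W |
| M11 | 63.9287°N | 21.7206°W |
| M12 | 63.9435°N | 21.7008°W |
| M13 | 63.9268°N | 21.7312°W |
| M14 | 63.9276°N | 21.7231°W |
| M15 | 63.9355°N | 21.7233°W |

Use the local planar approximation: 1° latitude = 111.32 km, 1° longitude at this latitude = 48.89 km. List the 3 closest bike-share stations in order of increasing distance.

Distances from 63.9402°N, 21.7185°W:
M1: √((0.0265·111.32)² + (-0.0135·48.89)²) = √(8.702382 + 0.435620) = 3.0229 km
M2: √((-0.0167·111.32)² + (0.0093·48.89)²) = √(3.456045 + 0.206731) = 1.9138 km
M3: √((0.0183·111.32)² + (0.0111·48.89)²) = √(4.150005 + 0.294500) = 2.1082 km
M4: √((0.0162·111.32)² + (-0.0126·48.89)²) = √(3.252194 + 0.379473) = 1.9057 km
M5: √((0.0312·111.32)² + (0.0198·48.89)²) = √(12.063007 + 0.937067) = 3.6056 km
M6: √((0.0184·111.32)² + (-0.0159·48.89)²) = √(4.195484 + 0.604275) = 2.1908 km
M7: √((-0.0047·111.32)² + (0.0210·48.89)²) = √(0.273742 + 1.054092) = 1.1523 km
M8: √((0.0193·111.32)² + (0.0160·48.89)²) = √(4.615949 + 0.611899) = 2.2864 km
M9: √((0.0276·111.32)² + (0.0166·48.89)²) = √(9.439838 + 0.658652) = 3.1778 km
M10: √((-0.0132·111.32)² + (0.0033·48.89)²) = √(2.159207 + 0.026030) = 1.4783 km
M11: √((-0.0115·111.32)² + (-0.0021·48.89)²) = √(1.638861 + 0.010541) = 1.2843 km
M12: √((0.0033·111.32)² + (0.0177·48.89)²) = √(0.134950 + 0.748836) = 0.9401 km
M13: √((-0.0134·111.32)² + (-0.0127·48.89)²) = √(2.225133 + 0.385521) = 1.6158 km
M14: √((-0.0126·111.32)² + (-0.0046·48.89)²) = √(1.967377 + 0.050577) = 1.4205 km
M15: √((-0.0047·111.32)² + (-0.0048·48.89)²) = √(0.273742 + 0.055071) = 0.5734 km
Sorted: M15 (0.5734 km) < M12 (0.9401 km) < M7 (1.1523 km) < M11 (1.2843 km) < M14 (1.4205 km) < …

M15, M12, M7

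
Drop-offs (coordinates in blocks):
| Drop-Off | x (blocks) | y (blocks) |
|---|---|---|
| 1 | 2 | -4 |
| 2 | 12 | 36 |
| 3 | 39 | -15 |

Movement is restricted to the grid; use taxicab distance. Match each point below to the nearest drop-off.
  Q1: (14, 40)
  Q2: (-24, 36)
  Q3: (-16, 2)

Q1→2; Q2→2; Q3→1

Q1 at (14, 40):
  1: 56 blocks
  2: 6 blocks
  3: 80 blocks
  → nearest: 2 (6 blocks)
Q2 at (-24, 36):
  1: 66 blocks
  2: 36 blocks
  3: 114 blocks
  → nearest: 2 (36 blocks)
Q3 at (-16, 2):
  1: 24 blocks
  2: 62 blocks
  3: 72 blocks
  → nearest: 1 (24 blocks)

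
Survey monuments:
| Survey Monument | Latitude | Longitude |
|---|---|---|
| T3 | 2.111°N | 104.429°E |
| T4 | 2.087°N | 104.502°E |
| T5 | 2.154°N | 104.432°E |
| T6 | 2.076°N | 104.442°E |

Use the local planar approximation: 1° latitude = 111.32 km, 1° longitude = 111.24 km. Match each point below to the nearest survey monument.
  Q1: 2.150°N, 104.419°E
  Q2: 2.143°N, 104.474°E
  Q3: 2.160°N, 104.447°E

Q1→T5; Q2→T5; Q3→T5

Q1 at 2.150°N, 104.419°E:
  T3: √((-0.039·111.32)² + (0.010·111.24)²) = √(18.84845 + 1.23743) = 4.482 km
  T4: √((-0.063·111.32)² + (0.083·111.24)²) = √(49.18441 + 85.24681) = 11.594 km
  T5: √((0.004·111.32)² + (0.013·111.24)²) = √(0.19827 + 2.09126) = 1.513 km
  T6: √((-0.074·111.32)² + (0.023·111.24)²) = √(67.85937 + 6.54602) = 8.626 km
  → nearest: T5 (1.513 km)
Q2 at 2.143°N, 104.474°E:
  T3: √((-0.032·111.32)² + (-0.045·111.24)²) = √(12.68955 + 25.05803) = 6.144 km
  T4: √((-0.056·111.32)² + (0.028·111.24)²) = √(38.86176 + 9.70148) = 6.969 km
  T5: √((0.011·111.32)² + (-0.042·111.24)²) = √(1.49945 + 21.82833) = 4.830 km
  T6: √((-0.067·111.32)² + (-0.032·111.24)²) = √(55.62833 + 12.67132) = 8.264 km
  → nearest: T5 (4.830 km)
Q3 at 2.160°N, 104.447°E:
  T3: √((-0.049·111.32)² + (-0.018·111.24)²) = √(29.75353 + 4.00929) = 5.811 km
  T4: √((-0.073·111.32)² + (0.055·111.24)²) = √(66.03773 + 37.43237) = 10.172 km
  T5: √((-0.006·111.32)² + (-0.015·111.24)²) = √(0.44612 + 2.78423) = 1.797 km
  T6: √((-0.084·111.32)² + (-0.005·111.24)²) = √(87.43896 + 0.30936) = 9.367 km
  → nearest: T5 (1.797 km)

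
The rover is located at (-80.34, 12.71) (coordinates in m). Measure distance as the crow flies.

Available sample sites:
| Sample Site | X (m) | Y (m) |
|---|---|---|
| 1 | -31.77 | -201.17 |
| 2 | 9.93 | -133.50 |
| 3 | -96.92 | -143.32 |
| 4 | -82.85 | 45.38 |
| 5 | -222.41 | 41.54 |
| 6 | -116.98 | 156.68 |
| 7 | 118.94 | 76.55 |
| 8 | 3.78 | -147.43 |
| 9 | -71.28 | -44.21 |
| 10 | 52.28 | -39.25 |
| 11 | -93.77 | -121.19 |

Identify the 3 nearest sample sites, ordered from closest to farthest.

4, 9, 11

Distances from (-80.34, 12.71):
1: √((48.57)² + (-213.88)²) = √(2359.0449 + 45744.6544) = 219.33 m
2: √((90.27)² + (-146.21)²) = √(8148.6729 + 21377.3641) = 171.83 m
3: √((-16.58)² + (-156.03)²) = √(274.8964 + 24345.3609) = 156.91 m
4: √((-2.51)² + (32.67)²) = √(6.3001 + 1067.3289) = 32.77 m
5: √((-142.07)² + (28.83)²) = √(20183.8849 + 831.1689) = 144.97 m
6: √((-36.64)² + (143.97)²) = √(1342.4896 + 20727.3609) = 148.56 m
7: √((199.28)² + (63.84)²) = √(39712.5184 + 4075.5456) = 209.26 m
8: √((84.12)² + (-160.14)²) = √(7076.1744 + 25644.8196) = 180.89 m
9: √((9.06)² + (-56.92)²) = √(82.0836 + 3239.8864) = 57.64 m
10: √((132.62)² + (-51.96)²) = √(17588.0644 + 2699.8416) = 142.44 m
11: √((-13.43)² + (-133.90)²) = √(180.3649 + 17929.2100) = 134.57 m
Sorted: 4 (32.77 m) < 9 (57.64 m) < 11 (134.57 m) < 10 (142.44 m) < 5 (144.97 m) < …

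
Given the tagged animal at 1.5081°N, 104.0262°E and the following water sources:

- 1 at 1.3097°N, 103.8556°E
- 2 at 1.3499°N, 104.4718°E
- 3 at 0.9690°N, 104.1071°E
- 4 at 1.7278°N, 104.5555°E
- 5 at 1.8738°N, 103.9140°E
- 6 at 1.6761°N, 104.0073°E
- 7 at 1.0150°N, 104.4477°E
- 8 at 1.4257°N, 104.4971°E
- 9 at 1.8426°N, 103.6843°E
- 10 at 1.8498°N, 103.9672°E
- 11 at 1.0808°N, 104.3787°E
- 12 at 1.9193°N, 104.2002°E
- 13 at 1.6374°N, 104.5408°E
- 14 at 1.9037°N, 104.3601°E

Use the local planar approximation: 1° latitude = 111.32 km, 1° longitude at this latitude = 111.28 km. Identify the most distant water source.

Distances from 1.5081°N, 104.0262°E:
1: 29.1237 km
2: 52.6208 km
3: 60.6841 km
4: 63.7763 km
5: 42.5814 km
6: 18.8197 km
7: 72.2022 km
8: 53.1985 km
9: 53.2363 km
10: 38.6005 km
11: 61.6548 km
12: 49.7016 km
13: 59.0459 km
14: 57.6191 km
Maximum: 7 at 72.2022 km.

7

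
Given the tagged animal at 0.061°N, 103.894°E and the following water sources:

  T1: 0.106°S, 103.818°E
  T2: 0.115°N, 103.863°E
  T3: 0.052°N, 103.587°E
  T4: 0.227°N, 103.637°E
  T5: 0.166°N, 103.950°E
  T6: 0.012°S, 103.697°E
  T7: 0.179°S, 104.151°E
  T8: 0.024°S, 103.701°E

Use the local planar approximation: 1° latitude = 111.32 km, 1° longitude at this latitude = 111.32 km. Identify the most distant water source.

T7

Distances from 0.061°N, 103.894°E:
T1: √((-0.167·111.32)² + (-0.076·111.32)²) = √(345.60446 + 71.57701) = 20.425 km
T2: √((0.054·111.32)² + (-0.031·111.32)²) = √(36.13549 + 11.90885) = 6.931 km
T3: √((-0.009·111.32)² + (-0.307·111.32)²) = √(1.00376 + 1167.94703) = 34.190 km
T4: √((0.166·111.32)² + (-0.257·111.32)²) = √(341.47788 + 818.48861) = 34.058 km
T5: √((0.105·111.32)² + (0.056·111.32)²) = √(136.62337 + 38.86176) = 13.247 km
T6: √((-0.073·111.32)² + (-0.197·111.32)²) = √(66.03773 + 480.92665) = 23.387 km
T7: √((-0.240·111.32)² + (0.257·111.32)²) = √(713.78740 + 818.48861) = 39.144 km
T8: √((-0.085·111.32)² + (-0.193·111.32)²) = √(89.53323 + 461.59491) = 23.476 km
Maximum: T7 at 39.144 km.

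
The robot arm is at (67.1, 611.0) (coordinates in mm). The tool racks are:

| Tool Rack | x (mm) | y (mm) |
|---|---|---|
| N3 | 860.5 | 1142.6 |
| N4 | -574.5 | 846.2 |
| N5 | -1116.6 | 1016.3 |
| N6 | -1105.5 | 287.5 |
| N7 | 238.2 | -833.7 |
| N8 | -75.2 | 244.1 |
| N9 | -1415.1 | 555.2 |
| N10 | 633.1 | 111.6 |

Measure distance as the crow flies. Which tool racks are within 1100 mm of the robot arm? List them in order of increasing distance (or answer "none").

N8, N4, N10, N3

Distances from (67.1, 611.0):
N3: √((793.4)² + (531.6)²) = √(629483.560 + 282598.560) = 955.0 mm
N4: √((-641.6)² + (235.2)²) = √(411650.560 + 55319.040) = 683.4 mm
N5: √((-1183.7)² + (405.3)²) = √(1401145.690 + 164268.090) = 1251.2 mm
N6: √((-1172.6)² + (-323.5)²) = √(1374990.760 + 104652.250) = 1216.4 mm
N7: √((171.1)² + (-1444.7)²) = √(29275.210 + 2087158.090) = 1454.8 mm
N8: √((-142.3)² + (-366.9)²) = √(20249.290 + 134615.610) = 393.5 mm
N9: √((-1482.2)² + (-55.8)²) = √(2196916.840 + 3113.640) = 1483.2 mm
N10: √((566.0)² + (-499.4)²) = √(320356.000 + 249400.360) = 754.8 mm
Threshold 1100 mm: N8 (393.5 mm), N4 (683.4 mm), N10 (754.8 mm), N3 (955.0 mm) are within range.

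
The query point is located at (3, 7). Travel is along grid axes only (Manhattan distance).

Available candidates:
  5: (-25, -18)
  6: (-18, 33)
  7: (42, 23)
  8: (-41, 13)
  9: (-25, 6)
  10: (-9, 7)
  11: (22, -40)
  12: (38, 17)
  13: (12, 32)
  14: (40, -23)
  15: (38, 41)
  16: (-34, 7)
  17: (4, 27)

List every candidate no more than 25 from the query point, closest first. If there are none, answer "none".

Distances from (3, 7):
5: |-28| + |-25| = 28 + 25 = 53
6: |-21| + |26| = 21 + 26 = 47
7: |39| + |16| = 39 + 16 = 55
8: |-44| + |6| = 44 + 6 = 50
9: |-28| + |-1| = 28 + 1 = 29
10: |-12| + |0| = 12 + 0 = 12
11: |19| + |-47| = 19 + 47 = 66
12: |35| + |10| = 35 + 10 = 45
13: |9| + |25| = 9 + 25 = 34
14: |37| + |-30| = 37 + 30 = 67
15: |35| + |34| = 35 + 34 = 69
16: |-37| + |0| = 37 + 0 = 37
17: |1| + |20| = 1 + 20 = 21
Threshold 25: 10 (12), 17 (21) are within range.

10, 17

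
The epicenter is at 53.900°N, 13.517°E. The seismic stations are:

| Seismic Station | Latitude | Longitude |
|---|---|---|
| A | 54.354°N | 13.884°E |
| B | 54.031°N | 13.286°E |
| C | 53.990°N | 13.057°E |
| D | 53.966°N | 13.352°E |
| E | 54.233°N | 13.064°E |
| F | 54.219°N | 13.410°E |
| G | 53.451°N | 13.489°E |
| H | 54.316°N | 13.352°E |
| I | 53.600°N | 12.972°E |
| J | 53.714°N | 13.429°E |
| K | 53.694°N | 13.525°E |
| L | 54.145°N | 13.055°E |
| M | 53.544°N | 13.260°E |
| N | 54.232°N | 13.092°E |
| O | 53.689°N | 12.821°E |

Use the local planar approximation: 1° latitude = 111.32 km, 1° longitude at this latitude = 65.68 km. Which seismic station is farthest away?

A

Distances from 53.900°N, 13.517°E:
A: 55.993 km
B: 21.044 km
C: 31.831 km
D: 13.093 km
E: 47.533 km
F: 36.200 km
G: 50.017 km
H: 47.560 km
I: 48.955 km
J: 21.497 km
K: 22.938 km
L: 40.800 km
M: 43.075 km
N: 46.315 km
O: 51.395 km
Maximum: A at 55.993 km.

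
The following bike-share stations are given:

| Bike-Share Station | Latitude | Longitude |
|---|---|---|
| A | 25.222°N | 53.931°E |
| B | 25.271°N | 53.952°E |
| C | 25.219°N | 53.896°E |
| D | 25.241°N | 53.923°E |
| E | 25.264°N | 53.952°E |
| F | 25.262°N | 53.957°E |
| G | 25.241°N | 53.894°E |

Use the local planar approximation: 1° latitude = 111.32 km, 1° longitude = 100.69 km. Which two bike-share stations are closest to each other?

Pairwise distances:
E–F: 0.550 km
B–E: 0.779 km
B–F: 1.121 km
A–D: 2.263 km
C–G: 2.457 km
D–G: 2.920 km
A–C: 3.540 km
C–D: 3.659 km
D–E: 3.884 km
D–F: 4.145 km
A–G: 4.284 km
B–D: 4.436 km
A–E: 5.131 km
A–F: 5.165 km
A–B: 5.850 km
E–G: 6.377 km
B–G: 6.727 km
F–G: 6.761 km
C–E: 7.542 km
C–F: 7.787 km
B–C: 8.081 km
Closest pair: E–F at 0.550 km.

E and F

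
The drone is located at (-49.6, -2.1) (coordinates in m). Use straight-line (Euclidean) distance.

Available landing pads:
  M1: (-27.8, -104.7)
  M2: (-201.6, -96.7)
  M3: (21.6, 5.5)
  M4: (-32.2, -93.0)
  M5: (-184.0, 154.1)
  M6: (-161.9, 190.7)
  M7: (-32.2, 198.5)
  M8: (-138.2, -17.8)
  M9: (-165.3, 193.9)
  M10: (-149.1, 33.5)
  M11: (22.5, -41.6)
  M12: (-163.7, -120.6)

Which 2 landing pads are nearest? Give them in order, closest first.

Distances from (-49.6, -2.1):
M1: √((21.8)² + (-102.6)²) = √(475.240 + 10526.760) = 104.9 m
M2: √((-152.0)² + (-94.6)²) = √(23104.000 + 8949.160) = 179.0 m
M3: √((71.2)² + (7.6)²) = √(5069.440 + 57.760) = 71.6 m
M4: √((17.4)² + (-90.9)²) = √(302.760 + 8262.810) = 92.6 m
M5: √((-134.4)² + (156.2)²) = √(18063.360 + 24398.440) = 206.1 m
M6: √((-112.3)² + (192.8)²) = √(12611.290 + 37171.840) = 223.1 m
M7: √((17.4)² + (200.6)²) = √(302.760 + 40240.360) = 201.4 m
M8: √((-88.6)² + (-15.7)²) = √(7849.960 + 246.490) = 90.0 m
M9: √((-115.7)² + (196.0)²) = √(13386.490 + 38416.000) = 227.6 m
M10: √((-99.5)² + (35.6)²) = √(9900.250 + 1267.360) = 105.7 m
M11: √((72.1)² + (-39.5)²) = √(5198.410 + 1560.250) = 82.2 m
M12: √((-114.1)² + (-118.5)²) = √(13018.810 + 14042.250) = 164.5 m
Sorted: M3 (71.6 m) < M11 (82.2 m) < M8 (90.0 m) < M4 (92.6 m) < …

M3, M11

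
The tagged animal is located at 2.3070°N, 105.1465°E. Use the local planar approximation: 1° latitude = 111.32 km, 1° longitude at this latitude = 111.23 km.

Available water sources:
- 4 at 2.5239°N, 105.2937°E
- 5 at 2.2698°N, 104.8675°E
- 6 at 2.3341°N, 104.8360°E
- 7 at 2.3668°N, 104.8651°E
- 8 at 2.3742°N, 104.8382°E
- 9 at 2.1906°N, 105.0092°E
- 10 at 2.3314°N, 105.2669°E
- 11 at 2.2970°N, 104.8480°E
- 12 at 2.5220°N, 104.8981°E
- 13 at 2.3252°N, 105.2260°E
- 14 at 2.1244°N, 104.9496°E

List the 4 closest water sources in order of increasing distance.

Distances from 2.3070°N, 105.1465°E:
4: 29.1732 km
5: 31.3082 km
6: 34.6684 km
7: 32.0002 km
8: 35.0987 km
9: 20.0283 km
10: 13.6648 km
11: 33.2208 km
12: 36.5543 km
13: 9.0719 km
14: 29.8806 km
Sorted: 13 (9.0719 km) < 10 (13.6648 km) < 9 (20.0283 km) < 4 (29.1732 km) < 14 (29.8806 km) < 5 (31.3082 km) < …

13, 10, 9, 4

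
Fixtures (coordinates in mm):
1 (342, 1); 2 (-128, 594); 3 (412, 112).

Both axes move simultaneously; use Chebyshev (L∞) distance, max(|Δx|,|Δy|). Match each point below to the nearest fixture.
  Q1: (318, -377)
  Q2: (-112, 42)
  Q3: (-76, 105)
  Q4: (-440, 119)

Q1→1; Q2→1; Q3→1; Q4→2

Q1 at (318, -377):
  1: 378 mm
  2: 971 mm
  3: 489 mm
  → nearest: 1 (378 mm)
Q2 at (-112, 42):
  1: 454 mm
  2: 552 mm
  3: 524 mm
  → nearest: 1 (454 mm)
Q3 at (-76, 105):
  1: 418 mm
  2: 489 mm
  3: 488 mm
  → nearest: 1 (418 mm)
Q4 at (-440, 119):
  1: 782 mm
  2: 475 mm
  3: 852 mm
  → nearest: 2 (475 mm)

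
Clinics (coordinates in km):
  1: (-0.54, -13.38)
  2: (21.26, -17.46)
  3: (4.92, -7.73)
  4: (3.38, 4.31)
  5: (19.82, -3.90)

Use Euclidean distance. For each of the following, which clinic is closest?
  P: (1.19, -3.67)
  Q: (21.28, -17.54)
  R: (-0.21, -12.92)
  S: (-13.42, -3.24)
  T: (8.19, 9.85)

P at (1.19, -3.67):
  1: 9.86 km
  2: 24.35 km
  3: 5.51 km
  4: 8.28 km
  5: 18.63 km
  → nearest: 3 (5.51 km)
Q at (21.28, -17.54):
  1: 22.21 km
  2: 0.08 km
  3: 19.08 km
  4: 28.25 km
  5: 13.72 km
  → nearest: 2 (0.08 km)
R at (-0.21, -12.92):
  1: 0.57 km
  2: 21.94 km
  3: 7.30 km
  4: 17.60 km
  5: 21.97 km
  → nearest: 1 (0.57 km)
S at (-13.42, -3.24):
  1: 16.39 km
  2: 37.48 km
  3: 18.88 km
  4: 18.42 km
  5: 33.25 km
  → nearest: 1 (16.39 km)
T at (8.19, 9.85):
  1: 24.82 km
  2: 30.28 km
  3: 17.88 km
  4: 7.34 km
  5: 18.01 km
  → nearest: 4 (7.34 km)

P→3; Q→2; R→1; S→1; T→4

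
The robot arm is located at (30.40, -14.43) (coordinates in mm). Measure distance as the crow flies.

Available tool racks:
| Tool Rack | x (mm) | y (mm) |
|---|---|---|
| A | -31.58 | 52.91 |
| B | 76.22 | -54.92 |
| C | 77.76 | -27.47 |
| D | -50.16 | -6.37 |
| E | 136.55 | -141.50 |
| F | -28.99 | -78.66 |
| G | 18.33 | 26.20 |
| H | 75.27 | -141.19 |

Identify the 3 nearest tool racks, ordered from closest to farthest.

Distances from (30.40, -14.43):
A: √((-61.98)² + (67.34)²) = √(3841.5204 + 4534.6756) = 91.52 mm
B: √((45.82)² + (-40.49)²) = √(2099.4724 + 1639.4401) = 61.15 mm
C: √((47.36)² + (-13.04)²) = √(2242.9696 + 170.0416) = 49.12 mm
D: √((-80.56)² + (8.06)²) = √(6489.9136 + 64.9636) = 80.96 mm
E: √((106.15)² + (-127.07)²) = √(11267.8225 + 16146.7849) = 165.57 mm
F: √((-59.39)² + (-64.23)²) = √(3527.1721 + 4125.4929) = 87.48 mm
G: √((-12.07)² + (40.63)²) = √(145.6849 + 1650.7969) = 42.38 mm
H: √((44.87)² + (-126.76)²) = √(2013.3169 + 16068.0976) = 134.47 mm
Sorted: G (42.38 mm) < C (49.12 mm) < B (61.15 mm) < D (80.96 mm) < F (87.48 mm) < …

G, C, B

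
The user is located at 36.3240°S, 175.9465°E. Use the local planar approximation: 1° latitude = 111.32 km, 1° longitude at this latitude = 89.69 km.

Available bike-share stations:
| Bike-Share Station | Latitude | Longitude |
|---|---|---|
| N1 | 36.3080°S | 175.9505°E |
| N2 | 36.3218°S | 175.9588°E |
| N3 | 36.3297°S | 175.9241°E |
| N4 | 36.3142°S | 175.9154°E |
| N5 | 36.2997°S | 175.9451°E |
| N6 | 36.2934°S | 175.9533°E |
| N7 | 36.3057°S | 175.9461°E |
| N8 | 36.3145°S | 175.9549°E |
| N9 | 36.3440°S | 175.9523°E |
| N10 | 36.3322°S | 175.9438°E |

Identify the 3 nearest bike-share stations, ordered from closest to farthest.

N10, N2, N8

Distances from 36.3240°S, 175.9465°E:
N1: √((0.0160·111.32)² + (0.0040·89.69)²) = √(3.172388 + 0.128709) = 1.8169 km
N2: √((0.0022·111.32)² + (0.0123·89.69)²) = √(0.059978 + 1.217022) = 1.1300 km
N3: √((-0.0057·111.32)² + (-0.0224·89.69)²) = √(0.402621 + 4.036306) = 2.1069 km
N4: √((0.0098·111.32)² + (-0.0311·89.69)²) = √(1.190141 + 7.780524) = 2.9951 km
N5: √((0.0243·111.32)² + (-0.0014·89.69)²) = √(7.317436 + 0.015767) = 2.7080 km
N6: √((0.0306·111.32)² + (0.0068·89.69)²) = √(11.603506 + 0.371968) = 3.4606 km
N7: √((0.0183·111.32)² + (-0.0004·89.69)²) = √(4.150005 + 0.001287) = 2.0375 km
N8: √((0.0095·111.32)² + (0.0084·89.69)²) = √(1.118391 + 0.567606) = 1.2985 km
N9: √((-0.0200·111.32)² + (0.0058·89.69)²) = √(4.956857 + 0.270610) = 2.2864 km
N10: √((-0.0082·111.32)² + (-0.0027·89.69)²) = √(0.833248 + 0.058643) = 0.9444 km
Sorted: N10 (0.9444 km) < N2 (1.1300 km) < N8 (1.2985 km) < N1 (1.8169 km) < N7 (2.0375 km) < …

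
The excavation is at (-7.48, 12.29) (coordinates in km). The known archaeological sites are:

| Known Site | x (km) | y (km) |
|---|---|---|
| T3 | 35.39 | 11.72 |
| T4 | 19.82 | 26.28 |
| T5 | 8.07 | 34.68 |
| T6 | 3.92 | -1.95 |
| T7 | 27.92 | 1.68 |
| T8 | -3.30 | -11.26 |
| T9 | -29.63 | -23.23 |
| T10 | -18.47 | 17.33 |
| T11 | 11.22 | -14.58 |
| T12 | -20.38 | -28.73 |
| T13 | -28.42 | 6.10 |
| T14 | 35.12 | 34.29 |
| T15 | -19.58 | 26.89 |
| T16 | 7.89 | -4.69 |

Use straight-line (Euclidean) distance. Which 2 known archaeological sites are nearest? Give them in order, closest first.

T10, T6

Distances from (-7.48, 12.29):
T3: √((42.87)² + (-0.57)²) = √(1837.8369 + 0.3249) = 42.87 km
T4: √((27.30)² + (13.99)²) = √(745.2900 + 195.7201) = 30.68 km
T5: √((15.55)² + (22.39)²) = √(241.8025 + 501.3121) = 27.26 km
T6: √((11.40)² + (-14.24)²) = √(129.9600 + 202.7776) = 18.24 km
T7: √((35.40)² + (-10.61)²) = √(1253.1600 + 112.5721) = 36.96 km
T8: √((4.18)² + (-23.55)²) = √(17.4724 + 554.6025) = 23.92 km
T9: √((-22.15)² + (-35.52)²) = √(490.6225 + 1261.6704) = 41.86 km
T10: √((-10.99)² + (5.04)²) = √(120.7801 + 25.4016) = 12.09 km
T11: √((18.70)² + (-26.87)²) = √(349.6900 + 721.9969) = 32.74 km
T12: √((-12.90)² + (-41.02)²) = √(166.4100 + 1682.6404) = 43.00 km
T13: √((-20.94)² + (-6.19)²) = √(438.4836 + 38.3161) = 21.84 km
T14: √((42.60)² + (22.00)²) = √(1814.7600 + 484.0000) = 47.95 km
T15: √((-12.10)² + (14.60)²) = √(146.4100 + 213.1600) = 18.96 km
T16: √((15.37)² + (-16.98)²) = √(236.2369 + 288.3204) = 22.90 km
Sorted: T10 (12.09 km) < T6 (18.24 km) < T15 (18.96 km) < T13 (21.84 km) < …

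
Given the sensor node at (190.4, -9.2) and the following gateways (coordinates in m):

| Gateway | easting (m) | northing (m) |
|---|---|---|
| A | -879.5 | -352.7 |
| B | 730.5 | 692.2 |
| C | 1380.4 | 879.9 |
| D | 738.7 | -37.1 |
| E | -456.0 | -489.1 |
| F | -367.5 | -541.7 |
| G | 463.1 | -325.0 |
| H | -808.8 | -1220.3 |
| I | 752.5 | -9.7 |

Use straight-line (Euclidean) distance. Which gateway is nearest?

G

Distances from (190.4, -9.2):
A: 1123.7 m
B: 885.3 m
C: 1485.5 m
D: 549.0 m
E: 805.1 m
F: 771.2 m
G: 417.2 m
H: 1570.1 m
I: 562.1 m
Minimum: G at 417.2 m.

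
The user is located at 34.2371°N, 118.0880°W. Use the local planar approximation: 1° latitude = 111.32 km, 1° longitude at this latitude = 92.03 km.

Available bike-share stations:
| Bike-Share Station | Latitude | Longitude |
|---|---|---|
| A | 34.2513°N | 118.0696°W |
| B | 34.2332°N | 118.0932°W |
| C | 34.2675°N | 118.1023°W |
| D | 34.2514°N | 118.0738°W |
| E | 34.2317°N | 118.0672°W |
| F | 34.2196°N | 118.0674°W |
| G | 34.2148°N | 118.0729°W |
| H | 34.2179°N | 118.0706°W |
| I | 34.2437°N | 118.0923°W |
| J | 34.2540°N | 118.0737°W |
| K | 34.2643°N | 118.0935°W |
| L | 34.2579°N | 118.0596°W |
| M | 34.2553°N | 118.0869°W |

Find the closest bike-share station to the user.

Distances from 34.2371°N, 118.0880°W:
A: 2.3165 km
B: 0.6461 km
C: 3.6310 km
D: 2.0596 km
E: 2.0064 km
F: 2.7183 km
G: 2.8449 km
H: 2.6707 km
I: 0.8345 km
J: 2.2959 km
K: 3.0699 km
L: 3.4918 km
M: 2.0286 km
Minimum: B at 0.6461 km.

B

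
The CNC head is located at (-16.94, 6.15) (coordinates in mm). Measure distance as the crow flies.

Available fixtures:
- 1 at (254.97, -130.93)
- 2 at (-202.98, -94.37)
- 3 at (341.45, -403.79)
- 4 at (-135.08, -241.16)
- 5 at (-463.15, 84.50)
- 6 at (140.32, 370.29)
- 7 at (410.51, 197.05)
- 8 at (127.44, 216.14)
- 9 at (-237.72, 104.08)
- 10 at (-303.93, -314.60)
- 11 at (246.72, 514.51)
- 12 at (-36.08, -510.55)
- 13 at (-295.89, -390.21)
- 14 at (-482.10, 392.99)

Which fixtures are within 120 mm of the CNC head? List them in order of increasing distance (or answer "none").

none

Distances from (-16.94, 6.15):
1: √((271.91)² + (-137.08)²) = √(73935.0481 + 18790.9264) = 304.51 mm
2: √((-186.04)² + (-100.52)²) = √(34610.8816 + 10104.2704) = 211.46 mm
3: √((358.39)² + (-409.94)²) = √(128443.3921 + 168050.8036) = 544.51 mm
4: √((-118.14)² + (-247.31)²) = √(13957.0596 + 61162.2361) = 274.08 mm
5: √((-446.21)² + (78.35)²) = √(199103.3641 + 6138.7225) = 453.04 mm
6: √((157.26)² + (364.14)²) = √(24730.7076 + 132597.9396) = 396.65 mm
7: √((427.45)² + (190.90)²) = √(182713.5025 + 36442.8100) = 468.14 mm
8: √((144.38)² + (209.99)²) = √(20845.5844 + 44095.8001) = 254.84 mm
9: √((-220.78)² + (97.93)²) = √(48743.8084 + 9590.2849) = 241.52 mm
10: √((-286.99)² + (-320.75)²) = √(82363.2601 + 102880.5625) = 430.40 mm
11: √((263.66)² + (508.36)²) = √(69516.5956 + 258429.8896) = 572.67 mm
12: √((-19.14)² + (-516.70)²) = √(366.3396 + 266978.8900) = 517.05 mm
13: √((-278.95)² + (-396.36)²) = √(77813.1025 + 157101.2496) = 484.68 mm
14: √((-465.16)² + (386.84)²) = √(216373.8256 + 149645.1856) = 605.00 mm
Threshold 120 mm: none within range.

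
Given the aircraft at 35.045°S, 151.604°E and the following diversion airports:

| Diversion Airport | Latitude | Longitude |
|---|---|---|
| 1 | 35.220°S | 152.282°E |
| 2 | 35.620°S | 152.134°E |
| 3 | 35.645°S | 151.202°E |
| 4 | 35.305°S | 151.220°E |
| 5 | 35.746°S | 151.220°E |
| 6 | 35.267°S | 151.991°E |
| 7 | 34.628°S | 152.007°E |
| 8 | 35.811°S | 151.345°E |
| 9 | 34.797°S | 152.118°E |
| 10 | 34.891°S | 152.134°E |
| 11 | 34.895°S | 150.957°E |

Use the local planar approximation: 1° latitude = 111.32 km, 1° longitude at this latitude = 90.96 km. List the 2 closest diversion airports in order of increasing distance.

Distances from 35.045°S, 151.604°E:
1: √((-0.175·111.32)² + (0.678·90.96)²) = √(379.50936 + 3803.29744) = 64.675 km
2: √((-0.575·111.32)² + (0.530·90.96)²) = √(4097.15208 + 2324.08840) = 80.133 km
3: √((-0.600·111.32)² + (-0.402·90.96)²) = √(4461.17126 + 1337.06651) = 76.146 km
4: √((-0.260·111.32)² + (-0.384·90.96)²) = √(837.70883 + 1220.00989) = 45.362 km
5: √((-0.701·111.32)² + (-0.384·90.96)²) = √(6089.51117 + 1220.00989) = 85.496 km
6: √((-0.222·111.32)² + (0.387·90.96)²) = √(610.73435 + 1239.14701) = 43.010 km
7: √((0.417·111.32)² + (0.403·90.96)²) = √(2154.85725 + 1343.72685) = 59.149 km
8: √((-0.766·111.32)² + (-0.259·90.96)²) = √(7271.16391 + 555.00952) = 88.466 km
9: √((0.248·111.32)² + (0.514·90.96)²) = √(762.16633 + 2185.88415) = 54.296 km
10: √((0.154·111.32)² + (0.530·90.96)²) = √(293.89205 + 2324.08840) = 51.166 km
11: √((0.150·111.32)² + (-0.647·90.96)²) = √(278.82320 + 3463.45433) = 61.174 km
Sorted: 6 (43.010 km) < 4 (45.362 km) < 10 (51.166 km) < 9 (54.296 km) < …

6, 4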